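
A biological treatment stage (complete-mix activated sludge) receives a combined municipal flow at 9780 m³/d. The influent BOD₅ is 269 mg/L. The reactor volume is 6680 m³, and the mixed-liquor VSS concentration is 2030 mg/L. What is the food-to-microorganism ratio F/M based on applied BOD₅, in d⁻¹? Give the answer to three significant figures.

F/M = applied load / biomass = Q·S₀/(V·X) = 9780 × 269 / (6680 × 2030) = 0.1940 d⁻¹.

F/M ≈ 0.194 d⁻¹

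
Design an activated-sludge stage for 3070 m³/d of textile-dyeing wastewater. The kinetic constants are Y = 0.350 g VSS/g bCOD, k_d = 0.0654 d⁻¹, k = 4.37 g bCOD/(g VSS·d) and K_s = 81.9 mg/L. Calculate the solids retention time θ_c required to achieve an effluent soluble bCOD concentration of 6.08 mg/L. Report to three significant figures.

θ_c ≈ 24.8 d

At the target effluent, Y k S/(K_s+S) = 0.350×4.37×6.08/87.98 = 0.1057 d⁻¹.
1/θ_c = 0.1057 − 0.0654 = 0.04030 d⁻¹, so θ_c = 24.81 d.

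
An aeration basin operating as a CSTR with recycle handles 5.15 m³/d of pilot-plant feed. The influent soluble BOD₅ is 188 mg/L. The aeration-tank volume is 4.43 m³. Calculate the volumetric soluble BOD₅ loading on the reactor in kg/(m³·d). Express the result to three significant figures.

Volumetric loading L_v = Q·S₀ / V = 5.15 × 188 g/m³ / 4.430 m³ = 218.6 g/(m³·d) = 0.2186 kg soluble BOD₅/(m³·d).

L_v ≈ 0.219 kg soluble BOD₅/(m³·d)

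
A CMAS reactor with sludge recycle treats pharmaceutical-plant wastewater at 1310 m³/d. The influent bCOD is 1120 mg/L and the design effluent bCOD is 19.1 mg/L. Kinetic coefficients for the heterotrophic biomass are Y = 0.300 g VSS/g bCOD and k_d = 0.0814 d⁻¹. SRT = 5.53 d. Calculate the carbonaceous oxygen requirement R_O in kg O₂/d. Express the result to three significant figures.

R_O ≈ 1020 kg O₂/d

Correct the yield for decay: Y_obs = Y/(1 + k_d θ_c) = 0.300 / (1 + 0.0814 × 5.53) = 0.300 / 1.450 = 0.2069.
Substrate removed = Q·(S₀ − S) = 1310 m³/d × (1120 − 19.1) g/m³ = 1.44×10^6 g/d = 1442 kg/d.
P_X = Y_obs·Q·(S₀ − S) = 0.2069 × 1442 = 298.4 kg VSS/d.
R_O = Q·(S₀ − S) − 1.42·P_X = 1442 − 1.42 × 298.4 = 1019 kg O₂/d.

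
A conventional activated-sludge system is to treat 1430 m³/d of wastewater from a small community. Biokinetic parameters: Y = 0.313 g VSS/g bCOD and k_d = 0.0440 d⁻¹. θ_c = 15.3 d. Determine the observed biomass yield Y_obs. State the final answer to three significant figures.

Correct the yield for decay: Y_obs = Y/(1 + k_d θ_c) = 0.313 / (1 + 0.0440 × 15.3) = 0.313 / 1.673 = 0.1871.

Y_obs ≈ 0.187 g VSS/g bCOD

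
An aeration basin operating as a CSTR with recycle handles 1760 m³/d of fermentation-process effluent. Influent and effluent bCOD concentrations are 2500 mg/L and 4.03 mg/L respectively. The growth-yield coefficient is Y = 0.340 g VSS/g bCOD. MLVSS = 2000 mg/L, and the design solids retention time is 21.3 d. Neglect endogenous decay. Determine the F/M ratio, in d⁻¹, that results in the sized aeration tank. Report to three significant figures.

F/M ≈ 0.138 d⁻¹

Biomass mass balance (decay neglected): V·X = Y·Q·(S₀ − S)·θ_c, so V = 0.340 × 1760 × (2500 − 4.03) × 21.3 / 2000 = 15907 m³.
F/M = applied load / biomass = Q·S₀/(V·X) = 1760 × 2500 / (15907 × 2000) = 0.1383 d⁻¹.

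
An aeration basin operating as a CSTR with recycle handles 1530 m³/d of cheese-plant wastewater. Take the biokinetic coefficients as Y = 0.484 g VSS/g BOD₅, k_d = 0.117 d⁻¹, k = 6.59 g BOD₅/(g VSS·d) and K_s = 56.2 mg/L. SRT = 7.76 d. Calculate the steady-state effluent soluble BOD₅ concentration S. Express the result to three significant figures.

For a completely mixed reactor with recycle the Lawrence–McCarty relation gives S = K_s·(1 + k_d·θ_c) / [θ_c·(Y·k − k_d) − 1] = 56.2 × (1 + 0.117 × 7.76) / [7.76 × (0.484 × 6.59 − 0.117) − 1] = 107.2 / 22.84 = 4.694 mg/L.

S ≈ 4.69 mg/L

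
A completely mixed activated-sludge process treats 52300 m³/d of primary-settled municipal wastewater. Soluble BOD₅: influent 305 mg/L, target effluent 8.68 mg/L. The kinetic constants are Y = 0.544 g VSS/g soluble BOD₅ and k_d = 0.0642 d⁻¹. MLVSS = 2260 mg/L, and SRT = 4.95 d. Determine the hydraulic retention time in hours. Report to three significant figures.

Steady-state biomass mass balance: V·X·(1 + k_d·θ_c) = Y·Q·(S₀ − S)·θ_c, so V = 0.544 × 52300 × (305 − 8.68) × 4.95 / [2260 × (1 + 0.0642 × 4.95)] = 4.17×10^7 / 2978 = 14012 m³.
Hydraulic retention time τ = V/Q = 14012 / 52300 = 0.2679 d = 6.430 h.

τ ≈ 6.43 h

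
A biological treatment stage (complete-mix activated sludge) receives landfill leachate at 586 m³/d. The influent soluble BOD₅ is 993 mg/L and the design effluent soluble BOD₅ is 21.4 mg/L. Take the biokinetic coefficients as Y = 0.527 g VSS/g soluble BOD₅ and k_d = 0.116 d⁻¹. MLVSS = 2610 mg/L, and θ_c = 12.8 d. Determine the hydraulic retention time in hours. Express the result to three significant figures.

τ ≈ 24.3 h

Rearranging the biomass balance for a CMAS with decay, V = Y·Q·ΔS·θ_c / [X·(1+k_d θ_c)] = 0.527 × 586 × (993 − 21.4) × 12.8 / [2610 × (1 + 0.116 × 12.8)] = 3.84×10^6 / 6485 = 592.2 m³.
HRT = V/Q = 592.2 m³ / 586 m³·d⁻¹ = 1.011 d × 24 = 24.25 h.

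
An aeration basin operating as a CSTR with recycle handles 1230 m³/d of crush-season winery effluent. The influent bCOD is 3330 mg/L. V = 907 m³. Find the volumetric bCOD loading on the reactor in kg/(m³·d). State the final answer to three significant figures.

L_v ≈ 4.52 kg bCOD/(m³·d)

Applied bCOD load per unit volume = Q·S₀/V = (1230 × 3330/1000)/907.0 = 4.516 kg bCOD·m⁻³·d⁻¹.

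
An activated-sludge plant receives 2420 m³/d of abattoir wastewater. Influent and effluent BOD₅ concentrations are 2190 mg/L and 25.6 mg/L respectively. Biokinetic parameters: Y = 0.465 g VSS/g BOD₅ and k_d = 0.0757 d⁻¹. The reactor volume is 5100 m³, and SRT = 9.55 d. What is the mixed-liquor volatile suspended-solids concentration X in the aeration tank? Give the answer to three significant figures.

X = Y·Q·ΔS·θ_c / [V·(1 + k_d θ_c)] = 0.465 × 2420 × (2190 − 25.6) × 9.55 / [5100 × (1 + 0.0757 × 9.55)] = 2647 mg/L.

X ≈ 2650 mg/L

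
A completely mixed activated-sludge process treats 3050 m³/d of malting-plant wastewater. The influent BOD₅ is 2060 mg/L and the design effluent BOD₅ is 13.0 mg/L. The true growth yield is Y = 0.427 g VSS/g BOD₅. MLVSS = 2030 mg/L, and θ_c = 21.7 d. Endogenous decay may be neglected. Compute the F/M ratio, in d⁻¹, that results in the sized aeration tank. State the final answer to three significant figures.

V·X = Y·Q·ΔS·θ_c gives V = 0.427 × 3050 × (2060 − 13.0) × 21.7 / 2030 = 28498 m³.
Food-to-microorganism ratio F/M = Q S₀ / (V X) = 3050 × 2060 / (28498 × 2030) = 0.1086 d⁻¹.

F/M ≈ 0.109 d⁻¹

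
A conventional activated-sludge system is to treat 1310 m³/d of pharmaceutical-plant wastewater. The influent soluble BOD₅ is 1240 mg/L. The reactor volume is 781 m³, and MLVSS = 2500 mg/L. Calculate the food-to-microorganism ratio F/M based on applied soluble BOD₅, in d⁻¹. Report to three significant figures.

F/M ≈ 0.832 d⁻¹

F/M = Q·S₀ / (V·X) = 1310 × 1240 / (781.0 × 2500) = 0.8320 g soluble BOD₅·(g VSS·d)⁻¹.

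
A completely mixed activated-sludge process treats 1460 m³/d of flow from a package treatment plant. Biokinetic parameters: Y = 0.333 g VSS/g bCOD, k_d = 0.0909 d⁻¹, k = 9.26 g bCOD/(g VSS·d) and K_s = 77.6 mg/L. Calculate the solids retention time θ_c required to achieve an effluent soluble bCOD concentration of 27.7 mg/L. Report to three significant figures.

θ_c ≈ 1.39 d

From 1/θ_c = Y·k·S/(K_s + S) − k_d: Y·k·S/(K_s+S) = 0.333 × 9.26 × 27.7 / (77.6 + 27.7) = 0.8112 d⁻¹.
1/θ_c = 0.8112 − 0.0909 = 0.7203 d⁻¹, so θ_c = 1.388 d.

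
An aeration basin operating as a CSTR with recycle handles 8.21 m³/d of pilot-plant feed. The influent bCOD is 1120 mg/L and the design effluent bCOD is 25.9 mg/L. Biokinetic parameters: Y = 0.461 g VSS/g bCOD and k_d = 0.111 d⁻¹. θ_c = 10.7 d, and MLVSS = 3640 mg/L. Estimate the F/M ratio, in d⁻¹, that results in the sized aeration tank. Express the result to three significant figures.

Rearranging the biomass balance for a CMAS with decay, V = Y·Q·ΔS·θ_c / [X·(1+k_d θ_c)] = 0.461 × 8.21 × (1120 − 25.9) × 10.7 / [3640 × (1 + 0.111 × 10.7)] = 4.43×10^4 / 7963 = 5.564 m³.
F/M = Q·S₀ / (V·X) = 8.21 × 1120 / (5.564 × 3640) = 0.4540 g bCOD·(g VSS·d)⁻¹.

F/M ≈ 0.454 d⁻¹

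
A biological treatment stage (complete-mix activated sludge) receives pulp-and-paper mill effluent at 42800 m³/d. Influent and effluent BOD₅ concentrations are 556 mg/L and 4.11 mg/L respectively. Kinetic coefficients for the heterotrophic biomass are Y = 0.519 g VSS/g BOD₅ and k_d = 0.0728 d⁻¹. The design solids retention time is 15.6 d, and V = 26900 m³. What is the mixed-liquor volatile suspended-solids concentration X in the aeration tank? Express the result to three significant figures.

X = Y·Q·ΔS·θ_c / [V·(1 + k_d θ_c)] = 0.519 × 42800 × (556 − 4.11) × 15.6 / [26900 × (1 + 0.0728 × 15.6)] = 3329 mg/L.

X ≈ 3330 mg/L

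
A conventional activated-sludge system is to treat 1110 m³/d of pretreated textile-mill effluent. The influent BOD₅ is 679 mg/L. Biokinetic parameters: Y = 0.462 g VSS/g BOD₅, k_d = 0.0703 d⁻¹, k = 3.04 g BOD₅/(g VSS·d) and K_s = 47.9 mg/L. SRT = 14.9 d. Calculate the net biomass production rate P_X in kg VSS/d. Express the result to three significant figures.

P_X ≈ 169 kg VSS/d

From the Monod/SRT balance for a CMAS, S = K_s·(1+k_d θ_c)/[θ_c·(Y k − k_d) − 1] = 47.9 × (1 + 0.0703 × 14.9) / [14.9 × (0.462 × 3.04 − 0.0703) − 1] = 98.07 / 18.88 = 5.195 mg/L.
Observed yield with endogenous decay: Y_obs = Y / (1 + k_d·θ_c) = 0.462 / (1 + 0.0703 × 14.9) = 0.462 / 2.047 = 0.2256 g VSS/g BOD₅.
Q·(S₀ − S) = 1110 × (679 − 5.19) × 10⁻³ = 747.9 kg/d removed.
So the net sludge growth is P_X = 0.2256 × 747.9 = 168.8 kg VSS/d.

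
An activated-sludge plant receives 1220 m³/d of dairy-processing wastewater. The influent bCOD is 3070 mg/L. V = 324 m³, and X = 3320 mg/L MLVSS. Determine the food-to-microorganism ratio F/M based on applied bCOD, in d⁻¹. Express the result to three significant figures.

Food-to-microorganism ratio F/M = Q S₀ / (V X) = 1220 × 3070 / (324.0 × 3320) = 3.482 d⁻¹.

F/M ≈ 3.48 d⁻¹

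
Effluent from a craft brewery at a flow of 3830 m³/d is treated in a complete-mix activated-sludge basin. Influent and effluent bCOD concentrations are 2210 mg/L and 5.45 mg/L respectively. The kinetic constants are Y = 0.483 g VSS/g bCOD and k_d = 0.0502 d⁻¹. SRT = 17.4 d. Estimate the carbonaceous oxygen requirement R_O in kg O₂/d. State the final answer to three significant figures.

Correct the yield for decay: Y_obs = Y/(1 + k_d θ_c) = 0.483 / (1 + 0.0502 × 17.4) = 0.483 / 1.873 = 0.2578.
ΔS = 2210 − 5.45 = 2205 mg/L, so the substrate removal rate is 3830 × 2205/1000 = 8443 kg bCOD/d.
Net sludge production P_X = 0.2578 × 8443 = 2177 kg VSS/d.
R_O = Q·(S₀ − S) − 1.42·P_X = 8443 − 1.42 × 2177 = 5352 kg O₂/d.

R_O ≈ 5350 kg O₂/d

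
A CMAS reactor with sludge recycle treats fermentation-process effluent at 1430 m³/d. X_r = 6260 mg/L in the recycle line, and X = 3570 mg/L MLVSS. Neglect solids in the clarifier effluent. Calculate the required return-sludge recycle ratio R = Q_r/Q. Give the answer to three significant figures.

R ≈ 1.33

Solids balance on the clarifier gives (1+R)X = R·X_r, so R = X/(X_r − X) = 3570 / (6260 − 3570) = 1.327.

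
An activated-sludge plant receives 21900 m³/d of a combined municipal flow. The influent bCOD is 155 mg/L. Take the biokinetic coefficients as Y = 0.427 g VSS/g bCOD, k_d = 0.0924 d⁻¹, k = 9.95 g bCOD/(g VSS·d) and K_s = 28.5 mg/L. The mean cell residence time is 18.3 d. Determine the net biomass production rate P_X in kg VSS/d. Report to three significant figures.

From the Monod/SRT balance for a CMAS, S = K_s·(1+k_d θ_c)/[θ_c·(Y k − k_d) − 1] = 28.5 × (1 + 0.0924 × 18.3) / [18.3 × (0.427 × 9.95 − 0.0924) − 1] = 76.69 / 75.06 = 1.022 mg/L.
The observed yield is Y_obs = Y/(1 + k_d·θ_c) = 0.427 / (1 + 0.0924 × 18.3) = 0.427 / 2.691 = 0.1587 g VSS per g bCOD removed.
Substrate removed = Q·(S₀ − S) = 21900 m³/d × (155 − 1.02) g/m³ = 3.37×10^6 g/d = 3372 kg/d.
Biomass produced: P_X = Y_obs·Q·ΔS = 0.1587 × 3372 ≈ 535.1 kg VSS/d.

P_X ≈ 535 kg VSS/d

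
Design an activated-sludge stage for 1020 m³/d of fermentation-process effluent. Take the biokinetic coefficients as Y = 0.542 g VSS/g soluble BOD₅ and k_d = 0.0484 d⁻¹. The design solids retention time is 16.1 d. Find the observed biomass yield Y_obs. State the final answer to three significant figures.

Observed yield with endogenous decay: Y_obs = Y / (1 + k_d·θ_c) = 0.542 / (1 + 0.0484 × 16.1) = 0.542 / 1.779 = 0.3046 g VSS/g soluble BOD₅.

Y_obs ≈ 0.305 g VSS/g soluble BOD₅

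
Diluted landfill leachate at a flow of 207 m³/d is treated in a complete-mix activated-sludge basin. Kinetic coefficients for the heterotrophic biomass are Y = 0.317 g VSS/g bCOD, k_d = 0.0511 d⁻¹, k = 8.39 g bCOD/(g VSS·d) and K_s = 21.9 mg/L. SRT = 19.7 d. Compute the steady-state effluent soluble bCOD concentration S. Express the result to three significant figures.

From the Monod/SRT balance for a CMAS, S = K_s·(1+k_d θ_c)/[θ_c·(Y k − k_d) − 1] = 21.9 × (1 + 0.0511 × 19.7) / [19.7 × (0.317 × 8.39 − 0.0511) − 1] = 43.95 / 50.39 = 0.8722 mg/L.

S ≈ 0.872 mg/L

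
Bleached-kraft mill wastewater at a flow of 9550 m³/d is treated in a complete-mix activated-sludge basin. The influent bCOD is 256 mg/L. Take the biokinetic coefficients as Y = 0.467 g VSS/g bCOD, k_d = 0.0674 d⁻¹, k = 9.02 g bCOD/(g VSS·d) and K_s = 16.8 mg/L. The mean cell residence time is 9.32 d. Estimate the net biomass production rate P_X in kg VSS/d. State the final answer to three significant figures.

P_X ≈ 699 kg VSS/d

From the Monod/SRT balance for a CMAS, S = K_s·(1+k_d θ_c)/[θ_c·(Y k − k_d) − 1] = 16.8 × (1 + 0.0674 × 9.32) / [9.32 × (0.467 × 9.02 − 0.0674) − 1] = 27.35 / 37.63 = 0.7269 mg/L.
Correct the yield for decay: Y_obs = Y/(1 + k_d θ_c) = 0.467 / (1 + 0.0674 × 9.32) = 0.467 / 1.628 = 0.2868.
Substrate removed = Q·(S₀ − S) = 9550 m³/d × (256 − 0.727) g/m³ = 2.44×10^6 g/d = 2438 kg/d.
P_X = Y_obs · Q(S₀ − S) = 0.2868 × 2438 = 699.2 kg VSS/d.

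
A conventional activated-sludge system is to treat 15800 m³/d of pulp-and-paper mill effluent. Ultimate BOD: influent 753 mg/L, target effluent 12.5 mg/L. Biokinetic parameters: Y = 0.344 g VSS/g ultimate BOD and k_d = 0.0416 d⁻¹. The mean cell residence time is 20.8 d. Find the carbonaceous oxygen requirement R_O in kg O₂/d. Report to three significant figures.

R_O ≈ 8640 kg O₂/d

Observed yield with endogenous decay: Y_obs = Y / (1 + k_d·θ_c) = 0.344 / (1 + 0.0416 × 20.8) = 0.344 / 1.865 = 0.1844 g VSS/g ultimate BOD.
Substrate removed = Q·(S₀ − S) = 15800 m³/d × (753 − 12.5) g/m³ = 1.17×10^7 g/d = 11700 kg/d.
P_X = Y_obs·Q·(S₀ − S) = 0.1844 × 11700 = 2158 kg VSS/d.
Carbonaceous O₂ demand = substrate oxidised − cell-mass equivalent = 11700 − 1.42 × 2158 = 8636 kg O₂/d.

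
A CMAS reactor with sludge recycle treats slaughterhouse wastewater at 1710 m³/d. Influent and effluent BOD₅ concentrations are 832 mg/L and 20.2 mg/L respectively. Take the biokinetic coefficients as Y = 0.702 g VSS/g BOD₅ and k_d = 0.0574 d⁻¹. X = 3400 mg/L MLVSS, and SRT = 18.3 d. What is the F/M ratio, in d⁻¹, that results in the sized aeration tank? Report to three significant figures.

Rearranging the biomass balance for a CMAS with decay, V = Y·Q·ΔS·θ_c / [X·(1+k_d θ_c)] = 0.702 × 1710 × (832 − 20.2) × 18.3 / [3400 × (1 + 0.0574 × 18.3)] = 1.78×10^7 / 6971 = 2558 m³.
F/M = applied load / biomass = Q·S₀/(V·X) = 1710 × 832 / (2558 × 3400) = 0.1636 d⁻¹.

F/M ≈ 0.164 d⁻¹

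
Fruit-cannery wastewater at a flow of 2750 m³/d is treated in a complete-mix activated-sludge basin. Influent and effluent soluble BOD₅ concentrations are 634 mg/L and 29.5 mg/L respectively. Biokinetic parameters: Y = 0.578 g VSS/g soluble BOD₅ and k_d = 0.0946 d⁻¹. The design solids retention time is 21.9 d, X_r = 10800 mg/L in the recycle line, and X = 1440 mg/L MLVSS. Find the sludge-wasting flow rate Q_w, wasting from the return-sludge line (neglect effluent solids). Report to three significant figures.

From the SRT design equation V = Y Q (S₀−S) θ_c / [X (1 + k_d θ_c)] = 0.578 × 2750 × (634 − 29.5) × 21.9 / [1440 × (1 + 0.0946 × 21.9)] = 2.1×10^7 / 4423 = 4757 m³.
Wasting from the return line (neglecting effluent solids): Q_w = V·X / (θ_c·X_r) = 4757 × 1440 / (21.9 × 10800) = 28.96 m³/d.

Q_w ≈ 29.0 m³/d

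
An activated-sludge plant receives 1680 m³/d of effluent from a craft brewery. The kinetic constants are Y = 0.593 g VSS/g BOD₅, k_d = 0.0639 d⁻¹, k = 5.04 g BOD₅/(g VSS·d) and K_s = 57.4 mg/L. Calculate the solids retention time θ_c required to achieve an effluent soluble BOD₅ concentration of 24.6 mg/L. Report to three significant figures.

θ_c ≈ 1.20 d

Specific growth rate at S = 24.6 mg/L: μ = YkS/(K_s+S) = 0.593·5.04·24.6/(57.4+24.6) = 0.8966 d⁻¹.
Then 1/θ_c = μ − k_d = 0.8966 − 0.0639 = 0.8327 d⁻¹, giving θ_c = 1.201 d.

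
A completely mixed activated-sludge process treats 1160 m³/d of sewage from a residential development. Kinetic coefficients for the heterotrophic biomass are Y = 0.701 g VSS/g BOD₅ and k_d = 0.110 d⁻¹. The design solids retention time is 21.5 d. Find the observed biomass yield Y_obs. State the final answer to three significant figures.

Y_obs = Y / (1 + k_d θ_c) = 0.701 / (1 + 0.110 × 21.5) = 0.701 / 3.365 = 0.2083.

Y_obs ≈ 0.208 g VSS/g BOD₅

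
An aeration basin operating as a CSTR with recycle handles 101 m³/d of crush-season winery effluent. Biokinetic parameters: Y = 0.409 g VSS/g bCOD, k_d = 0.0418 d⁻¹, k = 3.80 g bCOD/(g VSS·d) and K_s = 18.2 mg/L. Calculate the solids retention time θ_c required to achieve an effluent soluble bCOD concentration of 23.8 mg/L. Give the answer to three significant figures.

θ_c ≈ 1.19 d

Specific growth rate at S = 23.8 mg/L: μ = YkS/(K_s+S) = 0.409·3.80·23.8/(18.2+23.8) = 0.8807 d⁻¹.
Then 1/θ_c = μ − k_d = 0.8807 − 0.0418 = 0.8389 d⁻¹, giving θ_c = 1.192 d.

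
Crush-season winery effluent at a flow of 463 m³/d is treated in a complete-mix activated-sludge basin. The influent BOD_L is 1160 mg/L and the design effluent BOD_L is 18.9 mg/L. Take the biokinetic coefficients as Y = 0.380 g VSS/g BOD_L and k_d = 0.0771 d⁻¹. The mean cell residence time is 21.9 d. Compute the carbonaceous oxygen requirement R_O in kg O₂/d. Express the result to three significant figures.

The observed yield is Y_obs = Y/(1 + k_d·θ_c) = 0.380 / (1 + 0.0771 × 21.9) = 0.380 / 2.688 = 0.1413 g VSS per g BOD_L removed.
ΔS = 1160 − 18.9 = 1141 mg/L, so the substrate removal rate is 463 × 1141/1000 = 528.3 kg BOD_L/d.
Net sludge production P_X = 0.1413 × 528.3 = 74.68 kg VSS/d.
R_O = Q·(S₀ − S) − 1.42·P_X = 528.3 − 1.42 × 74.68 = 422.3 kg O₂/d.

R_O ≈ 422 kg O₂/d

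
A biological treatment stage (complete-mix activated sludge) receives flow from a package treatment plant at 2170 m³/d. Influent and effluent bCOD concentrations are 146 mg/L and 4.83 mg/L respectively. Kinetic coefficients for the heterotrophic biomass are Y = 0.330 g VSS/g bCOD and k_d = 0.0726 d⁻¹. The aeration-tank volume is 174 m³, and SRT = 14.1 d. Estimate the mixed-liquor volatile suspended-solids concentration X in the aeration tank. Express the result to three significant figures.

Solving the biomass balance for X: X = Y Q (S₀−S) θ_c / [V (1+k_d θ_c)] = 0.330 × 2170 × (146 − 4.83) × 14.1 / [174 × (1 + 0.0726 × 14.1)] = 4048 mg/L.

X ≈ 4050 mg/L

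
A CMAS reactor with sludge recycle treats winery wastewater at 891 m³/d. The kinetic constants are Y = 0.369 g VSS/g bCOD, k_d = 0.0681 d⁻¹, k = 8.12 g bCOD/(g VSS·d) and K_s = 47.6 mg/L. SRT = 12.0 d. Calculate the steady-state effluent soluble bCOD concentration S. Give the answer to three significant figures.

S ≈ 2.53 mg/L

For a completely mixed reactor with recycle the Lawrence–McCarty relation gives S = K_s·(1 + k_d·θ_c) / [θ_c·(Y·k − k_d) − 1] = 47.6 × (1 + 0.0681 × 12.0) / [12.0 × (0.369 × 8.12 − 0.0681) − 1] = 86.50 / 34.14 = 2.534 mg/L.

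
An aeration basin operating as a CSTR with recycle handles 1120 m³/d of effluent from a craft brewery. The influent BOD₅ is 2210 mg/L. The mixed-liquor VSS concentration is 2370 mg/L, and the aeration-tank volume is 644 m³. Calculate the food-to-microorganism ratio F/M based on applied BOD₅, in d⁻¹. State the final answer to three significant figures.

Food-to-microorganism ratio F/M = Q S₀ / (V X) = 1120 × 2210 / (644.0 × 2370) = 1.622 d⁻¹.

F/M ≈ 1.62 d⁻¹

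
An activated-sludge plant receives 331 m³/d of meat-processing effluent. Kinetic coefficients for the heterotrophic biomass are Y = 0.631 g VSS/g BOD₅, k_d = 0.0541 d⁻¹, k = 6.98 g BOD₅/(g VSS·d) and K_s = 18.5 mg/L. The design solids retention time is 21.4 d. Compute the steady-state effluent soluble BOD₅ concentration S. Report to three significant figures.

For a completely mixed reactor with recycle the Lawrence–McCarty relation gives S = K_s·(1 + k_d·θ_c) / [θ_c·(Y·k − k_d) − 1] = 18.5 × (1 + 0.0541 × 21.4) / [21.4 × (0.631 × 6.98 − 0.0541) − 1] = 39.92 / 92.10 = 0.4334 mg/L.

S ≈ 0.433 mg/L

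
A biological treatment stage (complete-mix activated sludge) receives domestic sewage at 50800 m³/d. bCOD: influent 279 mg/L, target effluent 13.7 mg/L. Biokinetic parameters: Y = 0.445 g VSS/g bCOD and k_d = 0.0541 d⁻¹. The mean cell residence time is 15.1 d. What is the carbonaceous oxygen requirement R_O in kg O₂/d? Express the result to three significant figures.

The observed yield is Y_obs = Y/(1 + k_d·θ_c) = 0.445 / (1 + 0.0541 × 15.1) = 0.445 / 1.817 = 0.2449 g VSS per g bCOD removed.
Substrate removed = Q·(S₀ − S) = 50800 m³/d × (279 − 13.7) g/m³ = 1.35×10^7 g/d = 13477 kg/d.
Net sludge production P_X = 0.2449 × 13477 = 3301 kg VSS/d.
R_O = Q·ΔS − 1.42 P_X = 13477 − 4687 = 8790 kg O₂/d.

R_O ≈ 8790 kg O₂/d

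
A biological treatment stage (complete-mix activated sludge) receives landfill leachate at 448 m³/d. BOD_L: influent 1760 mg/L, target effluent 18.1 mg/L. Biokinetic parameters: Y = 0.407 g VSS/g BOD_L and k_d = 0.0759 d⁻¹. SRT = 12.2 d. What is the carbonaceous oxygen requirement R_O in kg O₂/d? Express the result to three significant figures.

R_O ≈ 546 kg O₂/d

Y_obs = Y / (1 + k_d θ_c) = 0.407 / (1 + 0.0759 × 12.2) = 0.407 / 1.926 = 0.2113.
Mass of BOD_L removed per day: Q(S₀ − S) = 448 × 1742 g/m³ = 780.4 kg/d.
P_X = Y_obs·Q·(S₀ − S) = 0.2113 × 780.4 = 164.9 kg VSS/d.
R_O = Q·ΔS − 1.42 P_X = 780.4 − 234.2 = 546.2 kg O₂/d.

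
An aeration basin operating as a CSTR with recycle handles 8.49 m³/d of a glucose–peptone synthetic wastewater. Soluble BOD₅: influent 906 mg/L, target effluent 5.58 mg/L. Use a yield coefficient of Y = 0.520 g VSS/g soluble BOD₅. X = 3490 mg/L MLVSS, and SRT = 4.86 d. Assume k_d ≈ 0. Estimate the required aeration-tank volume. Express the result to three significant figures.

V ≈ 5.54 m³

Biomass mass balance (decay neglected): V·X = Y·Q·(S₀ − S)·θ_c, so V = 0.520 × 8.49 × (906 − 5.58) × 4.86 / 3490 = 5.536 m³.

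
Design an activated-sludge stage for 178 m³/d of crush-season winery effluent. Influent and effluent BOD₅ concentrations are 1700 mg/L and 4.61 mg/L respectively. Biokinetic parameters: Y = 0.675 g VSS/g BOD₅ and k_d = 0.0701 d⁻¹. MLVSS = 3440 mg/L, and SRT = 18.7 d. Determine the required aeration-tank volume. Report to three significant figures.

Rearranging the biomass balance for a CMAS with decay, V = Y·Q·ΔS·θ_c / [X·(1+k_d θ_c)] = 0.675 × 178 × (1700 − 4.61) × 18.7 / [3440 × (1 + 0.0701 × 18.7)] = 3.81×10^6 / 7949 = 479.2 m³.

V ≈ 479 m³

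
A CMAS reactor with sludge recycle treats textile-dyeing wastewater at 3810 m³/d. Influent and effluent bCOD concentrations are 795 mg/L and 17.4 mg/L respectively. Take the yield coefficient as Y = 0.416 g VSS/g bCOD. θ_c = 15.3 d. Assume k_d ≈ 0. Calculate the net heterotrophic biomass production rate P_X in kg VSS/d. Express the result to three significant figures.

No decay correction is needed, so Y_obs = Y = 0.416.
Substrate removed = Q·(S₀ − S) = 3810 m³/d × (795 − 17.4) g/m³ = 2.96×10^6 g/d = 2963 kg/d.
Net biomass production P_X = Y_obs × Q·(S₀ − S) = 0.4160 × 2963 = 1232 kg VSS/d.

P_X ≈ 1230 kg VSS/d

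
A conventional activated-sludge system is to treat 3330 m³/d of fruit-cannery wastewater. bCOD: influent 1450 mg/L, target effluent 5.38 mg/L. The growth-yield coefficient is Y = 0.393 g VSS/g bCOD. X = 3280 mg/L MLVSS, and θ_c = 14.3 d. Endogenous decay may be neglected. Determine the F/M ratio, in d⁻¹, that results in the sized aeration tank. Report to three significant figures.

Biomass mass balance (decay neglected): V·X = Y·Q·(S₀ − S)·θ_c, so V = 0.393 × 3330 × (1450 − 5.38) × 14.3 / 3280 = 8242 m³.
F/M = Q·S₀ / (V·X) = 3330 × 1450 / (8242 × 3280) = 0.1786 g bCOD·(g VSS·d)⁻¹.

F/M ≈ 0.179 d⁻¹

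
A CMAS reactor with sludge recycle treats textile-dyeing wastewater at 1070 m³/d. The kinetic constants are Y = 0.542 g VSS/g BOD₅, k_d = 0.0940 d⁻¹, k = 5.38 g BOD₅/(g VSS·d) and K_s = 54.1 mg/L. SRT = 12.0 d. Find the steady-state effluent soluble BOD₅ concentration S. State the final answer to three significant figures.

S ≈ 3.50 mg/L

For a completely mixed reactor with recycle the Lawrence–McCarty relation gives S = K_s·(1 + k_d·θ_c) / [θ_c·(Y·k − k_d) − 1] = 54.1 × (1 + 0.0940 × 12.0) / [12.0 × (0.542 × 5.38 − 0.0940) − 1] = 115.1 / 32.86 = 3.503 mg/L.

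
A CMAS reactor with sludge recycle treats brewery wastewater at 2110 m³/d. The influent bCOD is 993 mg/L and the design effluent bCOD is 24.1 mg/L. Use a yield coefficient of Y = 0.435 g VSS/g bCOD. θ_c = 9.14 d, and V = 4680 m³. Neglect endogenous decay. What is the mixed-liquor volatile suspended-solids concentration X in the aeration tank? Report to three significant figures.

From V·X = Y·Q·(S₀ − S)·θ_c (decay neglected): X = 0.435 × 2110 × (993 − 24.1) × 9.14 / 4680 = 1737 mg/L.

X ≈ 1740 mg/L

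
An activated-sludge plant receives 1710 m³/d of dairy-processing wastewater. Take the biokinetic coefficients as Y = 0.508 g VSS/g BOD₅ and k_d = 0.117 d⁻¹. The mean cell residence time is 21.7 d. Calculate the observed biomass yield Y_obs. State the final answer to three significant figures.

Y_obs ≈ 0.144 g VSS/g BOD₅

Observed yield with endogenous decay: Y_obs = Y / (1 + k_d·θ_c) = 0.508 / (1 + 0.117 × 21.7) = 0.508 / 3.539 = 0.1435 g VSS/g BOD₅.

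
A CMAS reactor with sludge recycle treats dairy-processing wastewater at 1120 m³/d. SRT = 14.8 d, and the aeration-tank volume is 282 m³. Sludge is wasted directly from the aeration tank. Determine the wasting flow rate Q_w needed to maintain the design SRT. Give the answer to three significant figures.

Q_w ≈ 19.1 m³/d

Wasting from the aeration tank: Q_w = V / θ_c = 282.0 / 14.8 = 19.05 m³/d.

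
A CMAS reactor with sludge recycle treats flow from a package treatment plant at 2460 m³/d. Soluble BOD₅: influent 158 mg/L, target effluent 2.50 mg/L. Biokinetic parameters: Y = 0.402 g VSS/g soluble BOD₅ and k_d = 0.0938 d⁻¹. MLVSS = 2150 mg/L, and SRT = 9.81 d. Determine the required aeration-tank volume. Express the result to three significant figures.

V ≈ 365 m³

From the SRT design equation V = Y Q (S₀−S) θ_c / [X (1 + k_d θ_c)] = 0.402 × 2460 × (158 − 2.50) × 9.81 / [2150 × (1 + 0.0938 × 9.81)] = 1.51×10^6 / 4128 = 365.4 m³.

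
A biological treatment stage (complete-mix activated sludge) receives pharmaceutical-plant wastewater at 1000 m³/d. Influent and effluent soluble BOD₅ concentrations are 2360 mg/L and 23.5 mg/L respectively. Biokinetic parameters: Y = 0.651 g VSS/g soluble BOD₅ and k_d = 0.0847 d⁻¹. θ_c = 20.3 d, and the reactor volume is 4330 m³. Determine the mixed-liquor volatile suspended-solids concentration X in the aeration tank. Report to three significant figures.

Solving the biomass balance for X: X = Y Q (S₀−S) θ_c / [V (1+k_d θ_c)] = 0.651 × 1000 × (2360 − 23.5) × 20.3 / [4330 × (1 + 0.0847 × 20.3)] = 2622 mg/L.

X ≈ 2620 mg/L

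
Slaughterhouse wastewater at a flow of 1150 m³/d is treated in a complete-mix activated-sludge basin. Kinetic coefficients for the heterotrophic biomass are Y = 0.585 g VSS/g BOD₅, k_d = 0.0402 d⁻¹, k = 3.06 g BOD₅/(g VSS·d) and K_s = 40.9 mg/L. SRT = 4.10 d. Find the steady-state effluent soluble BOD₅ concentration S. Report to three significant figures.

Effluent substrate depends only on kinetics and SRT: S = K_s(1 + k_d θ_c) / [θ_c(Yk − k_d) − 1] = 40.9 × (1 + 0.0402 × 4.10) / [4.10 × (0.585 × 3.06 − 0.0402) − 1] = 47.64 / 6.175 = 7.716 mg/L.

S ≈ 7.72 mg/L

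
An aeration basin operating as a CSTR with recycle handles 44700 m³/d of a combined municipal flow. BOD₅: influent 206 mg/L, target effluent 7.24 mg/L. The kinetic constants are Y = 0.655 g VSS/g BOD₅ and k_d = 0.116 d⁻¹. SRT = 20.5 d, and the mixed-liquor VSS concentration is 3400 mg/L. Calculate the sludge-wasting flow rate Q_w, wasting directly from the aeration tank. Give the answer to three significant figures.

Steady-state biomass mass balance: V·X·(1 + k_d·θ_c) = Y·Q·(S₀ − S)·θ_c, so V = 0.655 × 44700 × (206 − 7.24) × 20.5 / [3400 × (1 + 0.116 × 20.5)] = 1.19×10^8 / 11485 = 10387 m³.
With mixed-liquor wasting, θ_c = V/Q_w, so Q_w = V/θ_c = 10387/20.5 = 506.7 m³/d.

Q_w ≈ 507 m³/d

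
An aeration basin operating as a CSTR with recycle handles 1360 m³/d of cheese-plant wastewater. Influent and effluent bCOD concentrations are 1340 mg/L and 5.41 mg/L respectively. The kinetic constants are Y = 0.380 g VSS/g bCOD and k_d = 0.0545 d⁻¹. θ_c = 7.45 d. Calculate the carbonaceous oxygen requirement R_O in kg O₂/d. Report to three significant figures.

Correct the yield for decay: Y_obs = Y/(1 + k_d θ_c) = 0.380 / (1 + 0.0545 × 7.45) = 0.380 / 1.406 = 0.2703.
Q·(S₀ − S) = 1360 × (1340 − 5.41) × 10⁻³ = 1815 kg/d removed.
Net sludge production P_X = 0.2703 × 1815 = 490.5 kg VSS/d.
R_O = Q·ΔS − 1.42 P_X = 1815 − 696.6 = 1118 kg O₂/d.

R_O ≈ 1120 kg O₂/d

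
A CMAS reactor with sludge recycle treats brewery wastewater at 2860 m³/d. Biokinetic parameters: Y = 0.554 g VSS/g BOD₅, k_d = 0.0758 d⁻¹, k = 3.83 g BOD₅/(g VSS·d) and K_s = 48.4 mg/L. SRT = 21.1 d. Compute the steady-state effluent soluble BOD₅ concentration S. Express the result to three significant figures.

Effluent substrate depends only on kinetics and SRT: S = K_s(1 + k_d θ_c) / [θ_c(Yk − k_d) − 1] = 48.4 × (1 + 0.0758 × 21.1) / [21.1 × (0.554 × 3.83 − 0.0758) − 1] = 125.8 / 42.17 = 2.983 mg/L.

S ≈ 2.98 mg/L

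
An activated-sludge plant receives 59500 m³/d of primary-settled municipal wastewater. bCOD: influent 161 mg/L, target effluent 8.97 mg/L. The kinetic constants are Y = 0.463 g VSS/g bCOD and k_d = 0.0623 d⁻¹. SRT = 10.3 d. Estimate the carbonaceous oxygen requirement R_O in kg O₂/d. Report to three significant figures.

R_O ≈ 5420 kg O₂/d

Correct the yield for decay: Y_obs = Y/(1 + k_d θ_c) = 0.463 / (1 + 0.0623 × 10.3) = 0.463 / 1.642 = 0.2820.
Substrate removed = Q·(S₀ − S) = 59500 m³/d × (161 − 8.97) g/m³ = 9.05×10^6 g/d = 9046 kg/d.
Biomass synthesised: P_X = Y_obs × 9046 = 2551 kg VSS/d.
Carbonaceous O₂ demand = substrate oxidised − cell-mass equivalent = 9046 − 1.42 × 2551 = 5423 kg O₂/d.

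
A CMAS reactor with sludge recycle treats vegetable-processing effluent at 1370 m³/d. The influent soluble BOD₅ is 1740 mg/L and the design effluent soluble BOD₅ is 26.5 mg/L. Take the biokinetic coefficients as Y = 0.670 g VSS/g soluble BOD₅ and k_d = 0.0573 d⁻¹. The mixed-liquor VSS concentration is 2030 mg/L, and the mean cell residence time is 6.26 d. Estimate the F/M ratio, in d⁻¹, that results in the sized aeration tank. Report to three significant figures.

From the SRT design equation V = Y Q (S₀−S) θ_c / [X (1 + k_d θ_c)] = 0.670 × 1370 × (1740 − 26.5) × 6.26 / [2030 × (1 + 0.0573 × 6.26)] = 9.85×10^6 / 2758 = 3570 m³.
Food-to-microorganism ratio F/M = Q S₀ / (V X) = 1370 × 1740 / (3570 × 2030) = 0.3290 d⁻¹.

F/M ≈ 0.329 d⁻¹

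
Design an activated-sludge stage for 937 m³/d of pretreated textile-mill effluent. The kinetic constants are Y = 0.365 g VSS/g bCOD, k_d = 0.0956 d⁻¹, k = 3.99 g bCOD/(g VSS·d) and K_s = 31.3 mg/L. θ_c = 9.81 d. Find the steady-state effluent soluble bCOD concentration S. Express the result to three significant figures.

S ≈ 4.91 mg/L

From the Monod/SRT balance for a CMAS, S = K_s·(1+k_d θ_c)/[θ_c·(Y k − k_d) − 1] = 31.3 × (1 + 0.0956 × 9.81) / [9.81 × (0.365 × 3.99 − 0.0956) − 1] = 60.65 / 12.35 = 4.912 mg/L.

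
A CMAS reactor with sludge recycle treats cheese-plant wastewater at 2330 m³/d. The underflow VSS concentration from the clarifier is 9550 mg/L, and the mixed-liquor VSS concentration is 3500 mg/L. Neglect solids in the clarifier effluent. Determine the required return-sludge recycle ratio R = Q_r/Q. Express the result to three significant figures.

R ≈ 0.579

Solids balance on the clarifier gives (1+R)X = R·X_r, so R = X/(X_r − X) = 3500 / (9550 − 3500) = 0.5785.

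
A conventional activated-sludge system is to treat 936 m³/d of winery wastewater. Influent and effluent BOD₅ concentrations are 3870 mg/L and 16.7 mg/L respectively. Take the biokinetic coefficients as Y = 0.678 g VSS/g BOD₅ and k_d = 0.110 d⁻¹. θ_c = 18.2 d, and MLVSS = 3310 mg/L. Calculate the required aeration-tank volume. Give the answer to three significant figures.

From the SRT design equation V = Y Q (S₀−S) θ_c / [X (1 + k_d θ_c)] = 0.678 × 936 × (3870 − 16.7) × 18.2 / [3310 × (1 + 0.110 × 18.2)] = 4.45×10^7 / 9937 = 4479 m³.

V ≈ 4480 m³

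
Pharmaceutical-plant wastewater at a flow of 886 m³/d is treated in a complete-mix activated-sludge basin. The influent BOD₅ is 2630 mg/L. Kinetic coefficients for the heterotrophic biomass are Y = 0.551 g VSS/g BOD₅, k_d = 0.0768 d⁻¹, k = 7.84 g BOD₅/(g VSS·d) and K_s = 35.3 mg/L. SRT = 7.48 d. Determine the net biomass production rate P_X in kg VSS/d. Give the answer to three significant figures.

P_X ≈ 815 kg VSS/d

From the Monod/SRT balance for a CMAS, S = K_s·(1+k_d θ_c)/[θ_c·(Y k − k_d) − 1] = 35.3 × (1 + 0.0768 × 7.48) / [7.48 × (0.551 × 7.84 − 0.0768) − 1] = 55.58 / 30.74 = 1.808 mg/L.
Correct the yield for decay: Y_obs = Y/(1 + k_d θ_c) = 0.551 / (1 + 0.0768 × 7.48) = 0.551 / 1.574 = 0.3500.
Q·(S₀ − S) = 886 × (2630 − 1.81) × 10⁻³ = 2329 kg/d removed.
Biomass produced: P_X = Y_obs·Q·ΔS = 0.3500 × 2329 ≈ 814.9 kg VSS/d.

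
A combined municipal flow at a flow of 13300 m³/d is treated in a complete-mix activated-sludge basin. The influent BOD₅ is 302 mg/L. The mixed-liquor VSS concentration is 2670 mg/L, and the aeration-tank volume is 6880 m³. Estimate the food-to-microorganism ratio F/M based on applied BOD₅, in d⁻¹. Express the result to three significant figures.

F/M = Q·S₀ / (V·X) = 13300 × 302 / (6880 × 2670) = 0.2187 g BOD₅·(g VSS·d)⁻¹.

F/M ≈ 0.219 d⁻¹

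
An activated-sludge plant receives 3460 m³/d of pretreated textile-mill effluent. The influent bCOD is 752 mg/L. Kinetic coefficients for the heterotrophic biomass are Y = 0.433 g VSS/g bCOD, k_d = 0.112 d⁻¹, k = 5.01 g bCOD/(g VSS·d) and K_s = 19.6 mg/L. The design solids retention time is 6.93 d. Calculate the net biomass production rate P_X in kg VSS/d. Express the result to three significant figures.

From the Monod/SRT balance for a CMAS, S = K_s·(1+k_d θ_c)/[θ_c·(Y k − k_d) − 1] = 19.6 × (1 + 0.112 × 6.93) / [6.93 × (0.433 × 5.01 − 0.112) − 1] = 34.81 / 13.26 = 2.626 mg/L.
Y_obs = Y / (1 + k_d θ_c) = 0.433 / (1 + 0.112 × 6.93) = 0.433 / 1.776 = 0.2438.
ΔS = 752 − 2.63 = 749.4 mg/L, so the substrate removal rate is 3460 × 749.4/1000 = 2593 kg bCOD/d.
So the net sludge growth is P_X = 0.2438 × 2593 = 632.1 kg VSS/d.

P_X ≈ 632 kg VSS/d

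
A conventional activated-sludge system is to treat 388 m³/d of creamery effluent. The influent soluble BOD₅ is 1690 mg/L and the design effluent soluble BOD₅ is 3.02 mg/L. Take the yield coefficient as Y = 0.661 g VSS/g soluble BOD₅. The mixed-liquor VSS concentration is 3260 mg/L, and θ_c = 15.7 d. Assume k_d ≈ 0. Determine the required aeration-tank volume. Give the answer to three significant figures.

V ≈ 2080 m³

Biomass mass balance (decay neglected): V·X = Y·Q·(S₀ − S)·θ_c, so V = 0.661 × 388 × (1690 − 3.02) × 15.7 / 3260 = 2084 m³.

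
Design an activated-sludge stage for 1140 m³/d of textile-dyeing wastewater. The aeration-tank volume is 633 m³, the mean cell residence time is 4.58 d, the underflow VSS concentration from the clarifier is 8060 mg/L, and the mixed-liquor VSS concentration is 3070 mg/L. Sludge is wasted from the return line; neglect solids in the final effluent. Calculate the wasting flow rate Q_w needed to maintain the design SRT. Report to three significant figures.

Q_w = (V·X)/(θ_c X_r) = 633.0 × 3070 / (4.58 × 8060) = 52.64 m³/d.

Q_w ≈ 52.6 m³/d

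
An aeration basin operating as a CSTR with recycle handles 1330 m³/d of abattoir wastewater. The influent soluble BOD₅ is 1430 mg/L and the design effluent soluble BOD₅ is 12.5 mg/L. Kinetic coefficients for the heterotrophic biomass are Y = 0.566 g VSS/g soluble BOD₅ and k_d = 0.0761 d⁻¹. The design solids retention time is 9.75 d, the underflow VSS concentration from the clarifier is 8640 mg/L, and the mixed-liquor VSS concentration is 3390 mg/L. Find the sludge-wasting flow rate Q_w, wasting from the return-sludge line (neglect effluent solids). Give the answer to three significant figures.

Q_w ≈ 70.9 m³/d

Steady-state biomass mass balance: V·X·(1 + k_d·θ_c) = Y·Q·(S₀ − S)·θ_c, so V = 0.566 × 1330 × (1430 − 12.5) × 9.75 / [3390 × (1 + 0.0761 × 9.75)] = 1.04×10^7 / 5905 = 1762 m³.
θ_c = V·X/(Q_w·X_r) when wasting from the recycle, so Q_w = V·X/(θ_c·X_r) = 1762 × 3390 / (9.75 × 8640) = 70.90 m³/d.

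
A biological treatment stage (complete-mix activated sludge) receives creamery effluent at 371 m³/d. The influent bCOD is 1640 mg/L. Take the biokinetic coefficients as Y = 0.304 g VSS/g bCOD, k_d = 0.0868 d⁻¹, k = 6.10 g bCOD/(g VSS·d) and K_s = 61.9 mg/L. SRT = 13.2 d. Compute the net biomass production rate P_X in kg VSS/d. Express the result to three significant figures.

For a completely mixed reactor with recycle the Lawrence–McCarty relation gives S = K_s·(1 + k_d·θ_c) / [θ_c·(Y·k − k_d) − 1] = 61.9 × (1 + 0.0868 × 13.2) / [13.2 × (0.304 × 6.10 − 0.0868) − 1] = 132.8 / 22.33 = 5.948 mg/L.
The observed yield is Y_obs = Y/(1 + k_d·θ_c) = 0.304 / (1 + 0.0868 × 13.2) = 0.304 / 2.146 = 0.1417 g VSS per g bCOD removed.
ΔS = 1640 − 5.95 = 1634 mg/L, so the substrate removal rate is 371 × 1634/1000 = 606.2 kg bCOD/d.
Net biomass production P_X = Y_obs × Q·(S₀ − S) = 0.1417 × 606.2 = 85.89 kg VSS/d.

P_X ≈ 85.9 kg VSS/d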